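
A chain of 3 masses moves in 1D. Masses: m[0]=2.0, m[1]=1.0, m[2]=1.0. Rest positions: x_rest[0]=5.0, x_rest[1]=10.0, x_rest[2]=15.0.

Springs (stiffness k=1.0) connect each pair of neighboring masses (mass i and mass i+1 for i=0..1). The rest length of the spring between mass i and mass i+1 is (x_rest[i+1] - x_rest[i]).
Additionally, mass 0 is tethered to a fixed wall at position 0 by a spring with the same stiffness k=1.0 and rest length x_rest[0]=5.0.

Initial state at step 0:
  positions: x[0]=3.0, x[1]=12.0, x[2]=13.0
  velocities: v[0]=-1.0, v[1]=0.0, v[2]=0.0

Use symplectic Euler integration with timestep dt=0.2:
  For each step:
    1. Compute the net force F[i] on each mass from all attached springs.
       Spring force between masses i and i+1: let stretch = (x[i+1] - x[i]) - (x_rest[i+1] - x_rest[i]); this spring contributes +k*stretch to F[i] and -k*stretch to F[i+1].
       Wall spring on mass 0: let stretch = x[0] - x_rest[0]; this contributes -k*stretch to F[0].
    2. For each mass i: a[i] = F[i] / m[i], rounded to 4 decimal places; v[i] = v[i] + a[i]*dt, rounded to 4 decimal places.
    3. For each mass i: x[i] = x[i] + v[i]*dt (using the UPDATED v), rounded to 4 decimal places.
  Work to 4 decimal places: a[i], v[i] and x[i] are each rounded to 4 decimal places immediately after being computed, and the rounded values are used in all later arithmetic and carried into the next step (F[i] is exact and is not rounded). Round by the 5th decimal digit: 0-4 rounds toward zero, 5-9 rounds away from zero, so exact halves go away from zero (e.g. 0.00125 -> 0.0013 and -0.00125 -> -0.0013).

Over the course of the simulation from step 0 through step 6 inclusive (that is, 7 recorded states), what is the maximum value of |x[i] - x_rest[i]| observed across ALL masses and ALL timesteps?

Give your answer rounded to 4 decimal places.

Step 0: x=[3.0000 12.0000 13.0000] v=[-1.0000 0.0000 0.0000]
Step 1: x=[2.9200 11.6800 13.1600] v=[-0.4000 -1.6000 0.8000]
Step 2: x=[2.9568 11.0688 13.4608] v=[0.1840 -3.0560 1.5040]
Step 3: x=[3.0967 10.2288 13.8659] v=[0.6995 -4.2000 2.0256]
Step 4: x=[3.3173 9.2490 14.3255] v=[1.1030 -4.8990 2.2982]
Step 5: x=[3.5902 8.2350 14.7821] v=[1.3644 -5.0700 2.2829]
Step 6: x=[3.8842 7.2971 15.1768] v=[1.4699 -4.6895 1.9735]
Max displacement = 2.7029

Answer: 2.7029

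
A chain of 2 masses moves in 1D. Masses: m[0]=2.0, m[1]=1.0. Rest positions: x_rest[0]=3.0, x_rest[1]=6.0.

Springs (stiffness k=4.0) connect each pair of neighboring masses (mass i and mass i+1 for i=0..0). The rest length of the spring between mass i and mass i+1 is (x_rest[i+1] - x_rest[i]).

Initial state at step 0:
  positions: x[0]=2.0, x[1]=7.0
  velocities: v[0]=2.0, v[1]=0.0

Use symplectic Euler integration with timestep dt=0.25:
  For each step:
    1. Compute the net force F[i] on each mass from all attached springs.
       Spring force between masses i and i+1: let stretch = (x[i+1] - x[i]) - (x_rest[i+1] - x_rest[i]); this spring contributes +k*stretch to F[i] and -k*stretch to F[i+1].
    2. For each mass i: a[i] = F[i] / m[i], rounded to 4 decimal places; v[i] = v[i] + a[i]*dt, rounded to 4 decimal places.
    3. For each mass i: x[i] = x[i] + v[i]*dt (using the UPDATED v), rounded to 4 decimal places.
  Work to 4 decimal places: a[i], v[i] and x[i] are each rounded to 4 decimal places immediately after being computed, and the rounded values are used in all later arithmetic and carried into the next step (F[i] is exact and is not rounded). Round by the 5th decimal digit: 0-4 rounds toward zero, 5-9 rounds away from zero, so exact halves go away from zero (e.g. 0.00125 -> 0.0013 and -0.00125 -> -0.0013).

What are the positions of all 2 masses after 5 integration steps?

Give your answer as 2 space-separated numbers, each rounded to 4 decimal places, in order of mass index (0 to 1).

Answer: 5.0147 5.9709

Derivation:
Step 0: x=[2.0000 7.0000] v=[2.0000 0.0000]
Step 1: x=[2.7500 6.5000] v=[3.0000 -2.0000]
Step 2: x=[3.5938 5.8125] v=[3.3750 -2.7500]
Step 3: x=[4.3399 5.3203] v=[2.9844 -1.9687]
Step 4: x=[4.8336 5.3330] v=[1.9746 0.0509]
Step 5: x=[5.0147 5.9709] v=[0.7243 2.5515]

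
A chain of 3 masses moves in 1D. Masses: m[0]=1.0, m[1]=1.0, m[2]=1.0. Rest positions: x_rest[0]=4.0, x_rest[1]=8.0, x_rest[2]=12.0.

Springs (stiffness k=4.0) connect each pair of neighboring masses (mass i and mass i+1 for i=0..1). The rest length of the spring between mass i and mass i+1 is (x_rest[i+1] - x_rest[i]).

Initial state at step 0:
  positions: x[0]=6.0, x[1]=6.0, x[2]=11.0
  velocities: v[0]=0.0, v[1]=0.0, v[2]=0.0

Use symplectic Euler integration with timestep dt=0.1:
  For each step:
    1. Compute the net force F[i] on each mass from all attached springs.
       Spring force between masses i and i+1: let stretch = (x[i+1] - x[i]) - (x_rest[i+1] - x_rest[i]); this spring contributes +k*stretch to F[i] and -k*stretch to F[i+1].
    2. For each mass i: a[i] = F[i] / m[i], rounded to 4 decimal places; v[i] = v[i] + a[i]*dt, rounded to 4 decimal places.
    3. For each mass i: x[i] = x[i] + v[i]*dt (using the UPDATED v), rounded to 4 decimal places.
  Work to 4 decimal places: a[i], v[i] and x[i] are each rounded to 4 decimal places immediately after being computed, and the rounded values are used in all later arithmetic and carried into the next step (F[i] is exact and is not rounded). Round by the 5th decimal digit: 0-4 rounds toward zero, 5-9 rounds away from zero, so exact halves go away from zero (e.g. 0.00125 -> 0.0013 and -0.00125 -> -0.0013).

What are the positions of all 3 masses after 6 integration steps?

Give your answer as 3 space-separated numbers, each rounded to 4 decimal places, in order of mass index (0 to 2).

Step 0: x=[6.0000 6.0000 11.0000] v=[0.0000 0.0000 0.0000]
Step 1: x=[5.8400 6.2000 10.9600] v=[-1.6000 2.0000 -0.4000]
Step 2: x=[5.5344 6.5760 10.8896] v=[-3.0560 3.7600 -0.7040]
Step 3: x=[5.1105 7.0829 10.8067] v=[-4.2394 5.0688 -0.8294]
Step 4: x=[4.6055 7.6598 10.7348] v=[-5.0504 5.7694 -0.7189]
Step 5: x=[4.0626 8.2376 10.6999] v=[-5.4287 5.7777 -0.3489]
Step 6: x=[3.5267 8.7469 10.7265] v=[-5.3587 5.0926 0.2662]

Answer: 3.5267 8.7469 10.7265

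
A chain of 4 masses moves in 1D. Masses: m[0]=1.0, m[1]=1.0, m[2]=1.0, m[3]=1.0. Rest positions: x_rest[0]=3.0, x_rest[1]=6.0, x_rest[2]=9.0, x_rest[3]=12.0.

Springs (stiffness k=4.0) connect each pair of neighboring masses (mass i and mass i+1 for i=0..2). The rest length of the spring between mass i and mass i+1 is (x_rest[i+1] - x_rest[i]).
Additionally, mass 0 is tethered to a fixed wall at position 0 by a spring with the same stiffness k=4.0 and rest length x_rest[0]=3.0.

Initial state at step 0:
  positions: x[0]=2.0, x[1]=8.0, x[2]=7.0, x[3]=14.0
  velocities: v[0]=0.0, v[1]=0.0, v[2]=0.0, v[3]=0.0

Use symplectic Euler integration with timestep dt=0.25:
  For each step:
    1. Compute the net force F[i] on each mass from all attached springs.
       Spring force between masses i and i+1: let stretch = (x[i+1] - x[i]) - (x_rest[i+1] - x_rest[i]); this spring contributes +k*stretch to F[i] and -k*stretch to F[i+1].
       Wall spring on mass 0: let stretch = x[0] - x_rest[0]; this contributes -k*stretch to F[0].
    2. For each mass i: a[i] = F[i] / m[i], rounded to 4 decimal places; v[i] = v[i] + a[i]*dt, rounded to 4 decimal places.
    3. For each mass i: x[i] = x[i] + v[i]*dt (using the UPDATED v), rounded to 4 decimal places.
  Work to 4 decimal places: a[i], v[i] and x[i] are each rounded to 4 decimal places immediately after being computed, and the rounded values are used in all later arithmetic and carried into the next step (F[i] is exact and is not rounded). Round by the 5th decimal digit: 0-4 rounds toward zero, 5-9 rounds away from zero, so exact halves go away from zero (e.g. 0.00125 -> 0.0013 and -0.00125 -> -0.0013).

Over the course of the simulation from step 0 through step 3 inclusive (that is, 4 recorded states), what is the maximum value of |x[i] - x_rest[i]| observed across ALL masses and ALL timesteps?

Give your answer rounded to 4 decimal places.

Step 0: x=[2.0000 8.0000 7.0000 14.0000] v=[0.0000 0.0000 0.0000 0.0000]
Step 1: x=[3.0000 6.2500 9.0000 13.0000] v=[4.0000 -7.0000 8.0000 -4.0000]
Step 2: x=[4.0625 4.3750 11.3125 11.7500] v=[4.2500 -7.5000 9.2500 -5.0000]
Step 3: x=[4.1875 4.1563 12.0000 11.1406] v=[0.5000 -0.8750 2.7500 -2.4375]
Max displacement = 3.0000

Answer: 3.0000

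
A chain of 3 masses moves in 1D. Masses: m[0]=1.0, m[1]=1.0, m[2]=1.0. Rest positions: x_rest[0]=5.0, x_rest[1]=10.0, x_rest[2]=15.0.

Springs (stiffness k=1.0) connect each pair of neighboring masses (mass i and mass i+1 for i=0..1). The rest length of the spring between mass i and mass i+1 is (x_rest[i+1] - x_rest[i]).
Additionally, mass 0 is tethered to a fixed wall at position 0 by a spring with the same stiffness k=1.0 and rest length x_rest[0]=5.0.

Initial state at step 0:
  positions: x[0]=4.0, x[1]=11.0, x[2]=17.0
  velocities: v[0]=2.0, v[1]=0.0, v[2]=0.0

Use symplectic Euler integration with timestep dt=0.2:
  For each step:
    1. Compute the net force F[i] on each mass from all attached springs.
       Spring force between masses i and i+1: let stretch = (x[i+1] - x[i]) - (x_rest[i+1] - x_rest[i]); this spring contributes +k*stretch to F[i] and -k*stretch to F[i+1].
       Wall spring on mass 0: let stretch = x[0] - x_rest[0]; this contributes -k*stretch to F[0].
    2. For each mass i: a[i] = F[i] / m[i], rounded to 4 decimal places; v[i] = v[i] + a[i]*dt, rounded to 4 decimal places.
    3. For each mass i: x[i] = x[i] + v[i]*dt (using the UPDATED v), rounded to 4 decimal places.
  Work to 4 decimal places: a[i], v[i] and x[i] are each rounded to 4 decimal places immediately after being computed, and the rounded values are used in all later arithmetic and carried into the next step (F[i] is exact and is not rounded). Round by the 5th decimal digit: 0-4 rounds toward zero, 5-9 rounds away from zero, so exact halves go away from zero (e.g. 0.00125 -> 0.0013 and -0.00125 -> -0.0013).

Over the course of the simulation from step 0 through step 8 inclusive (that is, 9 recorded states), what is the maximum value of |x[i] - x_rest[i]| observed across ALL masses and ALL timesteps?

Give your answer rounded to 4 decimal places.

Step 0: x=[4.0000 11.0000 17.0000] v=[2.0000 0.0000 0.0000]
Step 1: x=[4.5200 10.9600 16.9600] v=[2.6000 -0.2000 -0.2000]
Step 2: x=[5.1168 10.9024 16.8800] v=[2.9840 -0.2880 -0.4000]
Step 3: x=[5.7404 10.8525 16.7609] v=[3.1178 -0.2496 -0.5955]
Step 4: x=[6.3388 10.8344 16.6055] v=[2.9921 -0.0903 -0.7772]
Step 5: x=[6.8635 10.8674 16.4192] v=[2.6235 0.1648 -0.9314]
Step 6: x=[7.2738 10.9623 16.2108] v=[2.0516 0.4744 -1.0418]
Step 7: x=[7.5407 11.1196 15.9925] v=[1.3345 0.7864 -1.0915]
Step 8: x=[7.6491 11.3286 15.7793] v=[0.5421 1.0452 -1.0661]
Max displacement = 2.6491

Answer: 2.6491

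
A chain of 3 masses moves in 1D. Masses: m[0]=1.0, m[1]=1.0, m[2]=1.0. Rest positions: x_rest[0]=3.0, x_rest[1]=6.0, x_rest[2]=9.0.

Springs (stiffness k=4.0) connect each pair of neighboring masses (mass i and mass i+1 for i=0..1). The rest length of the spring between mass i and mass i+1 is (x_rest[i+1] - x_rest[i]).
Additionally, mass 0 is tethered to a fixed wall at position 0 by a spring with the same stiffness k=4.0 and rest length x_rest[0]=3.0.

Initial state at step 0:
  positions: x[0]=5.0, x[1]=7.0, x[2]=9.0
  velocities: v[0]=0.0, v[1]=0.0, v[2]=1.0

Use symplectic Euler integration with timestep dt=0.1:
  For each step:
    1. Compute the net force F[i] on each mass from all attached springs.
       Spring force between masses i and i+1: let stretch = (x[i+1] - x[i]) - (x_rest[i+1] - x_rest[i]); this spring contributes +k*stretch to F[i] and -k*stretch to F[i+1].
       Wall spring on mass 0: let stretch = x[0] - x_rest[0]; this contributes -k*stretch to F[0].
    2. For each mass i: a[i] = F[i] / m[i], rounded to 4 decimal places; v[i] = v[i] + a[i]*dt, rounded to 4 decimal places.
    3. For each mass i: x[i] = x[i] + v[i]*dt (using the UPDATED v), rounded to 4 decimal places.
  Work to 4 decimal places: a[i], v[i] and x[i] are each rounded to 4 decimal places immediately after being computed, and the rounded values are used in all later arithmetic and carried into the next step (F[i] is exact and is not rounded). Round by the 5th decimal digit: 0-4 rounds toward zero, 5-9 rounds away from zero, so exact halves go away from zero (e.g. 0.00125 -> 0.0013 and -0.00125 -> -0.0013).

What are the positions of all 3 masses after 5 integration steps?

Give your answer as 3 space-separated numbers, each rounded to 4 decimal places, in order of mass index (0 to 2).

Answer: 3.5149 6.9737 9.9689

Derivation:
Step 0: x=[5.0000 7.0000 9.0000] v=[0.0000 0.0000 1.0000]
Step 1: x=[4.8800 7.0000 9.1400] v=[-1.2000 0.0000 1.4000]
Step 2: x=[4.6496 7.0008 9.3144] v=[-2.3040 0.0080 1.7440]
Step 3: x=[4.3273 7.0001 9.5163] v=[-3.2234 -0.0070 2.0186]
Step 4: x=[3.9388 6.9931 9.7375] v=[-3.8852 -0.0696 2.2121]
Step 5: x=[3.5149 6.9737 9.9689] v=[-4.2390 -0.1936 2.3143]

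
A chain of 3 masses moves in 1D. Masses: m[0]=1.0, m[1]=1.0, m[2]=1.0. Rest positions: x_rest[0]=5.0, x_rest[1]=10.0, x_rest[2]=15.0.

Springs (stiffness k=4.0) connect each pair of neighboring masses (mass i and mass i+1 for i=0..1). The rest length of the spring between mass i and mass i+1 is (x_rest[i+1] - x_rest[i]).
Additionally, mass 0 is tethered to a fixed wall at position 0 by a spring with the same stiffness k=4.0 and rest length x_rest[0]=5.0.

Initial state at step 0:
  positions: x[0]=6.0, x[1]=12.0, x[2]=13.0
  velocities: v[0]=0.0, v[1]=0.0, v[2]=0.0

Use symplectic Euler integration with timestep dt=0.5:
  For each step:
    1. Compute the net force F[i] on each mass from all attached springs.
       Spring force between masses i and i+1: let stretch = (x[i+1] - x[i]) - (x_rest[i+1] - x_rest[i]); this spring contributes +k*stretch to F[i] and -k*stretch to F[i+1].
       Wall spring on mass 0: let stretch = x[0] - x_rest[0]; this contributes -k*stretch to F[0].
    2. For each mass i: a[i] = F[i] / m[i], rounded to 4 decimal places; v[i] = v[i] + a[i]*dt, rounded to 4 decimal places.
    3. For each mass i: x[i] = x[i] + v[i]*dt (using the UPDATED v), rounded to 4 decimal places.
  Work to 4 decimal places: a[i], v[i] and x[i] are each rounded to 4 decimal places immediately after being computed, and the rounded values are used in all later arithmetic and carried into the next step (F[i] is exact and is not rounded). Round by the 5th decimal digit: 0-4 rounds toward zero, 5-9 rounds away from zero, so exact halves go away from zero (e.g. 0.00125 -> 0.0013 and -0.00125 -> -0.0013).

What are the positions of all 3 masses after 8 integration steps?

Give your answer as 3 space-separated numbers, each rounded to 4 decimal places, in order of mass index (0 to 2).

Answer: 4.0000 13.0000 13.0000

Derivation:
Step 0: x=[6.0000 12.0000 13.0000] v=[0.0000 0.0000 0.0000]
Step 1: x=[6.0000 7.0000 17.0000] v=[0.0000 -10.0000 8.0000]
Step 2: x=[1.0000 11.0000 16.0000] v=[-10.0000 8.0000 -2.0000]
Step 3: x=[5.0000 10.0000 15.0000] v=[8.0000 -2.0000 -2.0000]
Step 4: x=[9.0000 9.0000 14.0000] v=[8.0000 -2.0000 -2.0000]
Step 5: x=[4.0000 13.0000 13.0000] v=[-10.0000 8.0000 -2.0000]
Step 6: x=[4.0000 8.0000 17.0000] v=[0.0000 -10.0000 8.0000]
Step 7: x=[4.0000 8.0000 17.0000] v=[0.0000 0.0000 0.0000]
Step 8: x=[4.0000 13.0000 13.0000] v=[0.0000 10.0000 -8.0000]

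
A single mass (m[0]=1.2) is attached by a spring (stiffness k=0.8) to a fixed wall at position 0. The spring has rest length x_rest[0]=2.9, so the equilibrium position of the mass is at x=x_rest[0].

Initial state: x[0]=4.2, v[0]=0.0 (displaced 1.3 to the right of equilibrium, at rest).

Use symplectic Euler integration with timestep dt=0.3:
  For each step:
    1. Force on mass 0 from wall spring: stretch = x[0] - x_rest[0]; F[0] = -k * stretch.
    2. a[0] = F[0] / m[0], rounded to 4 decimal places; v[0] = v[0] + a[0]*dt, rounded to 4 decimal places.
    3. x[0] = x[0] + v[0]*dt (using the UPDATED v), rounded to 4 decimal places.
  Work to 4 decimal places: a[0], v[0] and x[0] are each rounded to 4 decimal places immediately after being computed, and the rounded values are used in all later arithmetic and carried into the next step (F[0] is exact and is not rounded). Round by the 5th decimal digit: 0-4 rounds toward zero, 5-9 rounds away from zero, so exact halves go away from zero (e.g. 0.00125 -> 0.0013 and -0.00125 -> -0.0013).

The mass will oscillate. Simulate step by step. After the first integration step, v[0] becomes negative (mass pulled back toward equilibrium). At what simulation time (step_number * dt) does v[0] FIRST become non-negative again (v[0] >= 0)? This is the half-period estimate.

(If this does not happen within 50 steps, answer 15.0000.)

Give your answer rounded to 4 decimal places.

Answer: 3.9000

Derivation:
Step 0: x=[4.2000] v=[0.0000]
Step 1: x=[4.1220] v=[-0.2600]
Step 2: x=[3.9707] v=[-0.5044]
Step 3: x=[3.7552] v=[-0.7185]
Step 4: x=[3.4884] v=[-0.8895]
Step 5: x=[3.1862] v=[-1.0072]
Step 6: x=[2.8669] v=[-1.0644]
Step 7: x=[2.5496] v=[-1.0578]
Step 8: x=[2.2533] v=[-0.9877]
Step 9: x=[1.9958] v=[-0.8584]
Step 10: x=[1.7925] v=[-0.6776]
Step 11: x=[1.6557] v=[-0.4561]
Step 12: x=[1.5935] v=[-0.2073]
Step 13: x=[1.6097] v=[0.0540]
First v>=0 after going negative at step 13, time=3.9000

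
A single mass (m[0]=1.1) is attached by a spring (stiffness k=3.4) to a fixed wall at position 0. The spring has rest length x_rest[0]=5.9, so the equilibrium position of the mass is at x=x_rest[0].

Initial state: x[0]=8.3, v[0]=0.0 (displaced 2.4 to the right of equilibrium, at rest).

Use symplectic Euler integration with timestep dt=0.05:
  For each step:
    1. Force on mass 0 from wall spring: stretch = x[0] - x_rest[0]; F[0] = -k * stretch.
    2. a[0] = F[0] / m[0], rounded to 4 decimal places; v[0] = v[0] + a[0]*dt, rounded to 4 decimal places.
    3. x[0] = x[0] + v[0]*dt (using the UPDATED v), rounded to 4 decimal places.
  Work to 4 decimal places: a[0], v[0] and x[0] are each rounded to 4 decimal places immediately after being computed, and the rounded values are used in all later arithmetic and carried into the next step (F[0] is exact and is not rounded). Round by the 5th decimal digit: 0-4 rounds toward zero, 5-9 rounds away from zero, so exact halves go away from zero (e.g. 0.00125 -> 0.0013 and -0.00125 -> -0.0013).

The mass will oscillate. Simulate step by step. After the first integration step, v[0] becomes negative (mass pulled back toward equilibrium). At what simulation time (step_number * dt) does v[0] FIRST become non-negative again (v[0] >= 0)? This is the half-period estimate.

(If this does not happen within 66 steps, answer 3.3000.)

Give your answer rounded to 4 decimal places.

Step 0: x=[8.3000] v=[0.0000]
Step 1: x=[8.2815] v=[-0.3709]
Step 2: x=[8.2446] v=[-0.7390]
Step 3: x=[8.1895] v=[-1.1013]
Step 4: x=[8.1167] v=[-1.4551]
Step 5: x=[8.0268] v=[-1.7977]
Step 6: x=[7.9205] v=[-2.1264]
Step 7: x=[7.7986] v=[-2.4387]
Step 8: x=[7.6620] v=[-2.7321]
Step 9: x=[7.5118] v=[-3.0044]
Step 10: x=[7.3491] v=[-3.2535]
Step 11: x=[7.1752] v=[-3.4775]
Step 12: x=[6.9915] v=[-3.6746]
Step 13: x=[6.7993] v=[-3.8433]
Step 14: x=[6.6002] v=[-3.9823]
Step 15: x=[6.3957] v=[-4.0905]
Step 16: x=[6.1873] v=[-4.1671]
Step 17: x=[5.9767] v=[-4.2115]
Step 18: x=[5.7655] v=[-4.2234]
Step 19: x=[5.5554] v=[-4.2026]
Step 20: x=[5.3479] v=[-4.1493]
Step 21: x=[5.1447] v=[-4.0640]
Step 22: x=[4.9473] v=[-3.9473]
Step 23: x=[4.7573] v=[-3.8001]
Step 24: x=[4.5761] v=[-3.6235]
Step 25: x=[4.4052] v=[-3.4189]
Step 26: x=[4.2458] v=[-3.1879]
Step 27: x=[4.0992] v=[-2.9323]
Step 28: x=[3.9665] v=[-2.6540]
Step 29: x=[3.8487] v=[-2.3552]
Step 30: x=[3.7468] v=[-2.0382]
Step 31: x=[3.6615] v=[-1.7054]
Step 32: x=[3.5935] v=[-1.3595]
Step 33: x=[3.5434] v=[-1.0030]
Step 34: x=[3.5115] v=[-0.6388]
Step 35: x=[3.4980] v=[-0.2697]
Step 36: x=[3.5031] v=[0.1015]
First v>=0 after going negative at step 36, time=1.8000

Answer: 1.8000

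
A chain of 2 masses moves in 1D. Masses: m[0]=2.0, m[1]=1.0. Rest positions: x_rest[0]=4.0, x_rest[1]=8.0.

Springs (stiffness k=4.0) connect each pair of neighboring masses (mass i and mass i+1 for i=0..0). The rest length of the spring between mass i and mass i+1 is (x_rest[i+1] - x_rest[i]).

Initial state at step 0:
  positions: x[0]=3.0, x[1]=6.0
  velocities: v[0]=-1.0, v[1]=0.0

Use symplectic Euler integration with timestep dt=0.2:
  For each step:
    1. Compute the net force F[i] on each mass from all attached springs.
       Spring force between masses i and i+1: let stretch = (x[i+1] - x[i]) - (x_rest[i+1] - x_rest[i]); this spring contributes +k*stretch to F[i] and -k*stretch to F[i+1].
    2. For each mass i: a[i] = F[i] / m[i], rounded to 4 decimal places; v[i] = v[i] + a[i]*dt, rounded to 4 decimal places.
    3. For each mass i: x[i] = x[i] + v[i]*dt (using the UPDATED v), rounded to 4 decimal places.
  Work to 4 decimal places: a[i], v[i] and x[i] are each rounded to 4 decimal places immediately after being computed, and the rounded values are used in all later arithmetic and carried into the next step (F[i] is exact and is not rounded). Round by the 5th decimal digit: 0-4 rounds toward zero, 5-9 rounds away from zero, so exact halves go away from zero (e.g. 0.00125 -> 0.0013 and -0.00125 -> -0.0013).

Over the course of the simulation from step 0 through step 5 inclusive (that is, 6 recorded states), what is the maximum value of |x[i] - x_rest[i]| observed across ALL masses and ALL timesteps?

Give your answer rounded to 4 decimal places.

Step 0: x=[3.0000 6.0000] v=[-1.0000 0.0000]
Step 1: x=[2.7200 6.1600] v=[-1.4000 0.8000]
Step 2: x=[2.3952 6.4096] v=[-1.6240 1.2480]
Step 3: x=[2.0716 6.6569] v=[-1.6182 1.2365]
Step 4: x=[1.7948 6.8106] v=[-1.3841 0.7683]
Step 5: x=[1.5992 6.8017] v=[-0.9778 -0.0443]
Max displacement = 2.4008

Answer: 2.4008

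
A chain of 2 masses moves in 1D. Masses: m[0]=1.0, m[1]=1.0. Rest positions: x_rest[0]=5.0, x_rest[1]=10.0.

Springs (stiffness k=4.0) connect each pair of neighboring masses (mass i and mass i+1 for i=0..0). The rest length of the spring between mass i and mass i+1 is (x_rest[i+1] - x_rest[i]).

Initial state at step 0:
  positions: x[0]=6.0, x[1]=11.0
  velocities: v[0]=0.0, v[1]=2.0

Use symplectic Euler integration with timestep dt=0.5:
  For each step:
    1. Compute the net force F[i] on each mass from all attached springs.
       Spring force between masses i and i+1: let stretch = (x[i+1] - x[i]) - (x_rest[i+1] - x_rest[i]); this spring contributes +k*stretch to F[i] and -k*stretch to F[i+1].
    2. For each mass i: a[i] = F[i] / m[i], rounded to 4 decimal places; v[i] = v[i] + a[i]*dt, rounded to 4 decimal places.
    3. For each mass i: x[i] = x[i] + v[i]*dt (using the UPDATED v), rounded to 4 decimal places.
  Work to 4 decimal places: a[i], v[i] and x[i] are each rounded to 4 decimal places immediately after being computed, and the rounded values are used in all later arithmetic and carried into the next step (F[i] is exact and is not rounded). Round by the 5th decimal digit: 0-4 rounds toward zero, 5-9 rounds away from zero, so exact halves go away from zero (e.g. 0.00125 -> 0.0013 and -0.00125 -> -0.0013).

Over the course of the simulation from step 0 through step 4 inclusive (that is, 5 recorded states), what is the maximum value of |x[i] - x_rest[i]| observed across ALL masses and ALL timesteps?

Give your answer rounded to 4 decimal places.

Answer: 3.0000

Derivation:
Step 0: x=[6.0000 11.0000] v=[0.0000 2.0000]
Step 1: x=[6.0000 12.0000] v=[0.0000 2.0000]
Step 2: x=[7.0000 12.0000] v=[2.0000 0.0000]
Step 3: x=[8.0000 12.0000] v=[2.0000 0.0000]
Step 4: x=[8.0000 13.0000] v=[0.0000 2.0000]
Max displacement = 3.0000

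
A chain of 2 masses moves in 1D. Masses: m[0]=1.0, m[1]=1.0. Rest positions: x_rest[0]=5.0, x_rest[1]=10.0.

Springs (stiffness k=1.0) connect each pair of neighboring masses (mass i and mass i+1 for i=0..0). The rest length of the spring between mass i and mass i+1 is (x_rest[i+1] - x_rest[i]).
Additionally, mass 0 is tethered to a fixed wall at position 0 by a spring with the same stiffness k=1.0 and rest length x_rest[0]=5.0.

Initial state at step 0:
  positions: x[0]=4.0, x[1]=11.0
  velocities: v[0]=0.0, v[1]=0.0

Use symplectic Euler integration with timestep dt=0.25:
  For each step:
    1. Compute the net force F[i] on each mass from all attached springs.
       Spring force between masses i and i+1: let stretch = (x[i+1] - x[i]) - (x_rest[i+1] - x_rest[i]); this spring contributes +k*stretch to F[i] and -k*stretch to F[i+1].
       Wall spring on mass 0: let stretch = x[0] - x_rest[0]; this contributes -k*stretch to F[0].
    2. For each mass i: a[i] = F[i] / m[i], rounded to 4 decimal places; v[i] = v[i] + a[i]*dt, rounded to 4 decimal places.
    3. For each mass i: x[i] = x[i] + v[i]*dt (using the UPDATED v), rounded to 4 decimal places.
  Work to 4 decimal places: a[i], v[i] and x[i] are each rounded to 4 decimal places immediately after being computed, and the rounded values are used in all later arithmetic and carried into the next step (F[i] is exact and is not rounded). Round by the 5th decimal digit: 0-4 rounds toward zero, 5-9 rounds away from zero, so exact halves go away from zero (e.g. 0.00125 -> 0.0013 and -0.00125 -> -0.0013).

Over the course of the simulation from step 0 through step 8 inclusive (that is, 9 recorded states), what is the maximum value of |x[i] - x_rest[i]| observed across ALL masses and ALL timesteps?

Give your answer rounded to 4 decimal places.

Step 0: x=[4.0000 11.0000] v=[0.0000 0.0000]
Step 1: x=[4.1875 10.8750] v=[0.7500 -0.5000]
Step 2: x=[4.5313 10.6445] v=[1.3750 -0.9219]
Step 3: x=[4.9739 10.3445] v=[1.7705 -1.2002]
Step 4: x=[5.4413 10.0213] v=[1.8697 -1.2929]
Step 5: x=[5.8549 9.7243] v=[1.6544 -1.1879]
Step 6: x=[6.1444 9.4980] v=[1.1580 -0.9053]
Step 7: x=[6.2595 9.3746] v=[0.4603 -0.4937]
Step 8: x=[6.1781 9.3690] v=[-0.3258 -0.0225]
Max displacement = 1.2595

Answer: 1.2595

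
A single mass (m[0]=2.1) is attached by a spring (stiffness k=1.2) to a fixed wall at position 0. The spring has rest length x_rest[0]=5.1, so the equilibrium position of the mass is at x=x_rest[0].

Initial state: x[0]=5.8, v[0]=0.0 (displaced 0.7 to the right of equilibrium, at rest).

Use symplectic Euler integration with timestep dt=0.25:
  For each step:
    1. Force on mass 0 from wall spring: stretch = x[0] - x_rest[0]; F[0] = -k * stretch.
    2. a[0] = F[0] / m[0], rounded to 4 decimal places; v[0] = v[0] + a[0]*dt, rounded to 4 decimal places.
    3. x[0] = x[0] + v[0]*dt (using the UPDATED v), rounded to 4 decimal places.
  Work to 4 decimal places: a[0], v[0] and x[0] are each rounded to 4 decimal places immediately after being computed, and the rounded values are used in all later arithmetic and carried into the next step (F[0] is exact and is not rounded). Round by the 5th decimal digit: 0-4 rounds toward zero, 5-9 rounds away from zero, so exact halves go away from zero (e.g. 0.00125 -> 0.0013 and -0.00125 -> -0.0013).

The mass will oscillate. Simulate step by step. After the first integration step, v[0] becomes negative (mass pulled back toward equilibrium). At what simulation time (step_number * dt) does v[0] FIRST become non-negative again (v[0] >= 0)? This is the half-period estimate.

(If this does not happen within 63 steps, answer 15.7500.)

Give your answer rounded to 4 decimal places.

Answer: 4.2500

Derivation:
Step 0: x=[5.8000] v=[0.0000]
Step 1: x=[5.7750] v=[-0.1000]
Step 2: x=[5.7259] v=[-0.1964]
Step 3: x=[5.6545] v=[-0.2858]
Step 4: x=[5.5633] v=[-0.3650]
Step 5: x=[5.4555] v=[-0.4312]
Step 6: x=[5.3350] v=[-0.4820]
Step 7: x=[5.2061] v=[-0.5156]
Step 8: x=[5.0734] v=[-0.5308]
Step 9: x=[4.9417] v=[-0.5270]
Step 10: x=[4.8156] v=[-0.5044]
Step 11: x=[4.6997] v=[-0.4638]
Step 12: x=[4.5981] v=[-0.4066]
Step 13: x=[4.5144] v=[-0.3349]
Step 14: x=[4.4516] v=[-0.2513]
Step 15: x=[4.4119] v=[-0.1587]
Step 16: x=[4.3968] v=[-0.0604]
Step 17: x=[4.4068] v=[0.0401]
First v>=0 after going negative at step 17, time=4.2500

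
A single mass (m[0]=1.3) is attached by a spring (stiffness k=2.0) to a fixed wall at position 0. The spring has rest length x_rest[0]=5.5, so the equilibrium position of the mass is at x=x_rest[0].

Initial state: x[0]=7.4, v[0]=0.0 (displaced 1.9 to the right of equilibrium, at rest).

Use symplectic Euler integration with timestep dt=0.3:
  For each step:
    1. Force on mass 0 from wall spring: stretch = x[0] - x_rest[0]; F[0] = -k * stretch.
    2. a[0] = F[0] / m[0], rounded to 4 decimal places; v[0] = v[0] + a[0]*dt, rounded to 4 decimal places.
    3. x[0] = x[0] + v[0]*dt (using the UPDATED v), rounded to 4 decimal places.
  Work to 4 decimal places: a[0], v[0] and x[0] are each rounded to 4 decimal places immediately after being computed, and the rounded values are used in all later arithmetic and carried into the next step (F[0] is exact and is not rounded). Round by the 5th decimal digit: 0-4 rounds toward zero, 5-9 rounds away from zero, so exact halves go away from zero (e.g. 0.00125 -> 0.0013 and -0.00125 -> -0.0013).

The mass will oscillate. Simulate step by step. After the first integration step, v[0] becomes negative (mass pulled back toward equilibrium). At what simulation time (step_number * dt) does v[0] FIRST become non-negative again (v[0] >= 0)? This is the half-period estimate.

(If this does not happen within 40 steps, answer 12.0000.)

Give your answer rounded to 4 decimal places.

Step 0: x=[7.4000] v=[0.0000]
Step 1: x=[7.1369] v=[-0.8769]
Step 2: x=[6.6472] v=[-1.6324]
Step 3: x=[5.9986] v=[-2.1619]
Step 4: x=[5.2810] v=[-2.3920]
Step 5: x=[4.5937] v=[-2.2909]
Step 6: x=[4.0319] v=[-1.8726]
Step 7: x=[3.6734] v=[-1.1950]
Step 8: x=[3.5678] v=[-0.3519]
Step 9: x=[3.7298] v=[0.5399]
First v>=0 after going negative at step 9, time=2.7000

Answer: 2.7000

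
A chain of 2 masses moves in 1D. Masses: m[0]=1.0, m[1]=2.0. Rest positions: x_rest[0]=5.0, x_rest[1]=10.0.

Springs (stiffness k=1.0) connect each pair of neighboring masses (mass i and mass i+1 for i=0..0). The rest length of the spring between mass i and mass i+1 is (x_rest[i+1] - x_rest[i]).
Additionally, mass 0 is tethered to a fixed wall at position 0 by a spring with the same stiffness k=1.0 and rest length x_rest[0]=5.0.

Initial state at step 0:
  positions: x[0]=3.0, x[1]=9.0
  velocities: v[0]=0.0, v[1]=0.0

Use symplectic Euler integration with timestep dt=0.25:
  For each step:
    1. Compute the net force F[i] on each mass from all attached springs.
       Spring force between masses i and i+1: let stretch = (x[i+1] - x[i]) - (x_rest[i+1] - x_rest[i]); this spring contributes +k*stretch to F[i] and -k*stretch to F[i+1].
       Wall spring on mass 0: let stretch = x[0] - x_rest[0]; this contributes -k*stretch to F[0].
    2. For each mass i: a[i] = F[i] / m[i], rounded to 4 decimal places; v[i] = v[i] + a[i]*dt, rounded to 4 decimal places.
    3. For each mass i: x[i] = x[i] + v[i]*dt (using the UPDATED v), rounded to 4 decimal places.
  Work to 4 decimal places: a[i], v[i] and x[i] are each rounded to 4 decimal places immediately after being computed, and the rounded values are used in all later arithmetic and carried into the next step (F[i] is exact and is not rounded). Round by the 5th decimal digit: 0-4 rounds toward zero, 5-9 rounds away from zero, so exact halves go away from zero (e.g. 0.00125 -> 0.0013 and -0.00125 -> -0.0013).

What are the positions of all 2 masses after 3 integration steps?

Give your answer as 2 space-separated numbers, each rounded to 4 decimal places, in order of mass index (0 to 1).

Answer: 4.0017 8.8457

Derivation:
Step 0: x=[3.0000 9.0000] v=[0.0000 0.0000]
Step 1: x=[3.1875 8.9688] v=[0.7500 -0.1250]
Step 2: x=[3.5371 8.9131] v=[1.3985 -0.2227]
Step 3: x=[4.0017 8.8457] v=[1.8582 -0.2697]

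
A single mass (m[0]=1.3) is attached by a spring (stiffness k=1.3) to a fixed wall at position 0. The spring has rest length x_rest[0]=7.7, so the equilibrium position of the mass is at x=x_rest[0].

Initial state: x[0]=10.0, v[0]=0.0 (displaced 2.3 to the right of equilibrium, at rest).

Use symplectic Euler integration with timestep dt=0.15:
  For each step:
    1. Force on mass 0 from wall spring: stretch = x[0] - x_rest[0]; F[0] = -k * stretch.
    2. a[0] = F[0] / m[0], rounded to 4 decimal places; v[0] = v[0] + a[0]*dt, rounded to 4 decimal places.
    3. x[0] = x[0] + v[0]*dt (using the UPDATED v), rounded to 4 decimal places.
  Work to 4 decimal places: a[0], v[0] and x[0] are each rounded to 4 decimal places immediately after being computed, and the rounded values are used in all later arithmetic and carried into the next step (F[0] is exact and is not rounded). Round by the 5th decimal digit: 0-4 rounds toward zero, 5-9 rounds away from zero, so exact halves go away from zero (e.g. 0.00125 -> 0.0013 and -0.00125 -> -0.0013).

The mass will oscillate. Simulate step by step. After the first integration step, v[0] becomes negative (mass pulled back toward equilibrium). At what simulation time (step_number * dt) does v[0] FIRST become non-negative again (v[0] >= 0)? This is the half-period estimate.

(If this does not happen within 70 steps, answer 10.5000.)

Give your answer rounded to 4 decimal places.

Answer: 3.1500

Derivation:
Step 0: x=[10.0000] v=[0.0000]
Step 1: x=[9.9483] v=[-0.3450]
Step 2: x=[9.8460] v=[-0.6822]
Step 3: x=[9.6954] v=[-1.0041]
Step 4: x=[9.4999] v=[-1.3034]
Step 5: x=[9.2639] v=[-1.5734]
Step 6: x=[8.9927] v=[-1.8080]
Step 7: x=[8.6924] v=[-2.0019]
Step 8: x=[8.3698] v=[-2.1508]
Step 9: x=[8.0321] v=[-2.2513]
Step 10: x=[7.6869] v=[-2.3011]
Step 11: x=[7.3420] v=[-2.2991]
Step 12: x=[7.0052] v=[-2.2454]
Step 13: x=[6.6840] v=[-2.1412]
Step 14: x=[6.3857] v=[-1.9888]
Step 15: x=[6.1169] v=[-1.7917]
Step 16: x=[5.8838] v=[-1.5542]
Step 17: x=[5.6915] v=[-1.2818]
Step 18: x=[5.5444] v=[-0.9805]
Step 19: x=[5.4458] v=[-0.6572]
Step 20: x=[5.3979] v=[-0.3191]
Step 21: x=[5.4018] v=[0.0262]
First v>=0 after going negative at step 21, time=3.1500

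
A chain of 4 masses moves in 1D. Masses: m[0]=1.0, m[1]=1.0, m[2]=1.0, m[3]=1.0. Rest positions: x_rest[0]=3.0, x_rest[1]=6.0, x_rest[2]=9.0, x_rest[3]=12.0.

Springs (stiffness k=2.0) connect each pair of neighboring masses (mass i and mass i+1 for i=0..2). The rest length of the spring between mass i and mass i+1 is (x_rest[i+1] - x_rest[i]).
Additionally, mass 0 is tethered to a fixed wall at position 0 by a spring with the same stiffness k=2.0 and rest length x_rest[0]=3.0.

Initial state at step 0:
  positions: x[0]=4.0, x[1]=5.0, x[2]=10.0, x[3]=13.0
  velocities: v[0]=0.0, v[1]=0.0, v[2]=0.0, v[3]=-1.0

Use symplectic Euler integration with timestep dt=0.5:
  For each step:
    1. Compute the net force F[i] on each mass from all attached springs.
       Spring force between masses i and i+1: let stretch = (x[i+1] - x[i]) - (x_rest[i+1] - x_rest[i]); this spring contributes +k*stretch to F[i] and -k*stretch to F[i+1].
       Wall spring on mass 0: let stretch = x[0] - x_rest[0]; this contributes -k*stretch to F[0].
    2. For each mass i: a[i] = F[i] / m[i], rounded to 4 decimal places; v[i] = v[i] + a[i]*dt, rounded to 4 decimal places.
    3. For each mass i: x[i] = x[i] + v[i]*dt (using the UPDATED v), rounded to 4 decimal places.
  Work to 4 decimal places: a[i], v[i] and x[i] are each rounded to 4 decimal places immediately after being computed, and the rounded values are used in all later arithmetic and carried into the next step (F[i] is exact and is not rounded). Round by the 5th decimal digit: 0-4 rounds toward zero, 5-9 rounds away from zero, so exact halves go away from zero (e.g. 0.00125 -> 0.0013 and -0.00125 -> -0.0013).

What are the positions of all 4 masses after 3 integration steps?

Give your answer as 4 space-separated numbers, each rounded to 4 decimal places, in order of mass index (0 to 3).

Answer: 3.3750 6.1250 9.5000 11.0000

Derivation:
Step 0: x=[4.0000 5.0000 10.0000 13.0000] v=[0.0000 0.0000 0.0000 -1.0000]
Step 1: x=[2.5000 7.0000 9.0000 12.5000] v=[-3.0000 4.0000 -2.0000 -1.0000]
Step 2: x=[2.0000 7.7500 8.7500 11.7500] v=[-1.0000 1.5000 -0.5000 -1.5000]
Step 3: x=[3.3750 6.1250 9.5000 11.0000] v=[2.7500 -3.2500 1.5000 -1.5000]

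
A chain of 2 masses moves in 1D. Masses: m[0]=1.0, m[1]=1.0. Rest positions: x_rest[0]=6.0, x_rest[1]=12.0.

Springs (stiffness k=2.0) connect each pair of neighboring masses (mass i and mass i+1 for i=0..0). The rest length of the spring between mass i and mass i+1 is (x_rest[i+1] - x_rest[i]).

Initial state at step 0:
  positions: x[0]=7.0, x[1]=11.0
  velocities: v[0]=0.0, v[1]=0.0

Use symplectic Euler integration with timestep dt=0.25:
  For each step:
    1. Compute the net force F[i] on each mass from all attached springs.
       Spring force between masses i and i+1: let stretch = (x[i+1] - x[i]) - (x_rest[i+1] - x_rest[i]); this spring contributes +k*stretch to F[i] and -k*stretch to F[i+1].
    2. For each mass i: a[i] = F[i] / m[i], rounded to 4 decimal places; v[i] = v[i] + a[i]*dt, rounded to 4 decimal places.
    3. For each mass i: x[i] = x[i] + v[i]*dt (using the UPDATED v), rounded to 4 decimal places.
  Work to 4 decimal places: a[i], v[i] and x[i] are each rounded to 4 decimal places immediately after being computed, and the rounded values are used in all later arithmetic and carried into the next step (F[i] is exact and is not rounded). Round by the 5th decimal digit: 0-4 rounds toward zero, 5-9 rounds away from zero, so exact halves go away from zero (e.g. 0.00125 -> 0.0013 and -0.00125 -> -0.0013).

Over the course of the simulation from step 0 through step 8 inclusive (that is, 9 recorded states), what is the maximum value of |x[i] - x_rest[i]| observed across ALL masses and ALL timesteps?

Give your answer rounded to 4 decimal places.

Answer: 1.0223

Derivation:
Step 0: x=[7.0000 11.0000] v=[0.0000 0.0000]
Step 1: x=[6.7500 11.2500] v=[-1.0000 1.0000]
Step 2: x=[6.3125 11.6875] v=[-1.7500 1.7500]
Step 3: x=[5.7969 12.2031] v=[-2.0625 2.0625]
Step 4: x=[5.3321 12.6680] v=[-1.8594 1.8594]
Step 5: x=[5.0342 12.9659] v=[-1.1915 1.1915]
Step 6: x=[4.9778 13.0223] v=[-0.2257 0.2257]
Step 7: x=[5.1770 12.8232] v=[0.7966 -0.7966]
Step 8: x=[5.5819 12.4183] v=[1.6197 -1.6197]
Max displacement = 1.0223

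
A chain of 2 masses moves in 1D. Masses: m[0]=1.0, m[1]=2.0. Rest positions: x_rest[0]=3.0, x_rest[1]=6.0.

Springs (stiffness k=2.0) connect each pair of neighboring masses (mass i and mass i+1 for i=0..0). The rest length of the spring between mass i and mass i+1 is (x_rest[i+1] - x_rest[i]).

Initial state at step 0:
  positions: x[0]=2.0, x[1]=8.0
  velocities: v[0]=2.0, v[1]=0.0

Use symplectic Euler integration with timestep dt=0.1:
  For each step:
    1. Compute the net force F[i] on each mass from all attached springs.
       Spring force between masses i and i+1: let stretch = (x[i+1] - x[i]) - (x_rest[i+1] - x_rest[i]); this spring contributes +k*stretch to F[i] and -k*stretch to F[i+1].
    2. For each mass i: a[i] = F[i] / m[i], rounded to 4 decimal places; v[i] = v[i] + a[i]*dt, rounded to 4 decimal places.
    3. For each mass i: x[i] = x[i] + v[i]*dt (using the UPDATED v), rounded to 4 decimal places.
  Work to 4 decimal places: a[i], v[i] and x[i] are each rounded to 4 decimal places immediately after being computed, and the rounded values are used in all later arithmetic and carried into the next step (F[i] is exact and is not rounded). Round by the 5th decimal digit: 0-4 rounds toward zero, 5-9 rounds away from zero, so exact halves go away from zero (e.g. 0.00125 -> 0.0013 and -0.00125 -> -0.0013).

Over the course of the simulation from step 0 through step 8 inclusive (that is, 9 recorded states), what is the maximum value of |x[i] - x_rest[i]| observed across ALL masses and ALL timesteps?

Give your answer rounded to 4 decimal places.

Answer: 2.0993

Derivation:
Step 0: x=[2.0000 8.0000] v=[2.0000 0.0000]
Step 1: x=[2.2600 7.9700] v=[2.6000 -0.3000]
Step 2: x=[2.5742 7.9129] v=[3.1420 -0.5710]
Step 3: x=[2.9352 7.8324] v=[3.6097 -0.8049]
Step 4: x=[3.3341 7.7329] v=[3.9891 -0.9946]
Step 5: x=[3.7610 7.6195] v=[4.2689 -1.1345]
Step 6: x=[4.2051 7.4975] v=[4.4406 -1.2204]
Step 7: x=[4.6550 7.3725] v=[4.4991 -1.2496]
Step 8: x=[5.0993 7.2504] v=[4.4426 -1.2214]
Max displacement = 2.0993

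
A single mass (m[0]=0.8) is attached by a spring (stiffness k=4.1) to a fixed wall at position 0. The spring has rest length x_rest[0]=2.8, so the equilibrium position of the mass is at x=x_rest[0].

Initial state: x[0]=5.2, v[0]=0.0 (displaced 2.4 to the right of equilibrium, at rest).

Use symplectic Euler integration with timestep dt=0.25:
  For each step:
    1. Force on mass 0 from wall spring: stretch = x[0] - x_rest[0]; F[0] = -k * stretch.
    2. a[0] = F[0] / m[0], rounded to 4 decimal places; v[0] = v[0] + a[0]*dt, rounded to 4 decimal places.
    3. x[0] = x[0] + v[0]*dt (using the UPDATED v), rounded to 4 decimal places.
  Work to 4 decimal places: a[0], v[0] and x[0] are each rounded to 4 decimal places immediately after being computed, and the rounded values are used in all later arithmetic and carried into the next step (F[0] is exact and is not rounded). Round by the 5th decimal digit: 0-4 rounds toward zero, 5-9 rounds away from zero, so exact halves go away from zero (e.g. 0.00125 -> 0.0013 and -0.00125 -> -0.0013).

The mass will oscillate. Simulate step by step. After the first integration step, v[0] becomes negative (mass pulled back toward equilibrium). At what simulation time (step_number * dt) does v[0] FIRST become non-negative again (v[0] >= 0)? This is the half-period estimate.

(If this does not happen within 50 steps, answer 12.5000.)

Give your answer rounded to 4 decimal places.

Answer: 1.5000

Derivation:
Step 0: x=[5.2000] v=[0.0000]
Step 1: x=[4.4313] v=[-3.0750]
Step 2: x=[3.1400] v=[-5.1651]
Step 3: x=[1.7398] v=[-5.6007]
Step 4: x=[0.6792] v=[-4.2423]
Step 5: x=[0.2980] v=[-1.5250]
Step 6: x=[0.7182] v=[1.6807]
First v>=0 after going negative at step 6, time=1.5000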